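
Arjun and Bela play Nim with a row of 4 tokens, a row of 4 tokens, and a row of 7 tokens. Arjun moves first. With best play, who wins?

Arjun wins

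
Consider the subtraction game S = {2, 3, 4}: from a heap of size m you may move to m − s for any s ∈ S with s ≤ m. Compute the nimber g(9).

1

Grundy values for subtraction set {2, 3, 4}:
g(0) = mex{} = 0
g(1) = mex{} = 0
g(2) = mex{0} = 1
g(3) = mex{0} = 1
g(4) = mex{0,1} = 2
g(5) = mex{0,1} = 2
g(6) = mex{1,2} = 0
g(7) = mex{1,2} = 0
g(8) = mex{0,2} = 1
g(9) = mex{0,2} = 1
So g(9) = 1.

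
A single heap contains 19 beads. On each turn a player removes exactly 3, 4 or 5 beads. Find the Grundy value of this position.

Build the Grundy sequence with g(k) = mex{g(k−s) : s ∈ {3, 4, 5}, s ≤ k}:
k:     0  1  2  3  4  5  6  7  8  9 10 11 12 13 14 15 16 17 18 19
g(k):  0  0  0  1  1  1  2  2  0  0  0  1  1  1  2  2  0  0  0  1
So g(19) = 1.

1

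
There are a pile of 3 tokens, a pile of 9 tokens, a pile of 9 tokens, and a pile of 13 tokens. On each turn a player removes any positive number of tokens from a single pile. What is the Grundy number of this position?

14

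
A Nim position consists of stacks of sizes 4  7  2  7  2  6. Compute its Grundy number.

2

Nim-sum: 4 ^ 7 ^ 2 ^ 7 ^ 2 ^ 6 = 2.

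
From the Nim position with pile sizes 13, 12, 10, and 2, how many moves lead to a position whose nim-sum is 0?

Compute the nim-sum pairwise:
13 XOR 12 = 1
1 XOR 10 = 11
11 XOR 2 = 9
The overall nim-sum is X = 9. A pile of size p has a winning move iff p XOR X < p (reduce it to p XOR X).
  13: 13 XOR 9 = 4 < 13 — winning move (to 4).
  12: 12 XOR 9 = 5 < 12 — winning move (to 5).
  10: 10 XOR 9 = 3 < 10 — winning move (to 3).
  2: 2 XOR 9 = 11 ≥ 2 — no move.
That gives 3 winning moves.

3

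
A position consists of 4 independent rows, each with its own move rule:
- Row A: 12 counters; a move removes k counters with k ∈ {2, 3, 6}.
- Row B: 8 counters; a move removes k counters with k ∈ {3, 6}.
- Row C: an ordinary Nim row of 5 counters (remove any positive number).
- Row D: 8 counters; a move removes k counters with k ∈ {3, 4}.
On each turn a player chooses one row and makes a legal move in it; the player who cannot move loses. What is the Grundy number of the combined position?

6

Grundy values for row A (subtraction set {2, 3, 6}):
k:     0  1  2  3  4  5  6  7  8  9 10 11 12
g(k):  0  0  1  1  2  0  3  1  2  0  0  1  1
So g(12) = 1.
For row B, compute g(0), g(1), … with moves {3, 6}:
g(0) = mex{} = 0
g(1) = mex{} = 0
g(2) = mex{} = 0
g(3) = mex{0} = 1
g(4) = mex{0} = 1
g(5) = mex{0} = 1
g(6) = mex{0,1} = 2
g(7) = mex{0,1} = 2
g(8) = mex{0,1} = 2
So g(8) = 2.
Row C is a plain Nim row of size 5, so its Grundy value is 5.
Grundy values for row D (subtraction set {3, 4}):
k:     0  1  2  3  4  5  6  7  8
g(k):  0  0  0  1  1  1  2  0  0
So g(8) = 0.
The value of a disjunctive sum is the nim-sum of the parts.
Combined value = 1 XOR 2 XOR 5 XOR 0 = 6.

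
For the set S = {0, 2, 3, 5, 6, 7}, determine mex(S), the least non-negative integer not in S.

1

0 is in the set but 1 is not, so the mex is 1.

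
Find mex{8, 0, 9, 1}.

The values 0, 1 are all present; 2 is the first non-negative integer missing from the set.

2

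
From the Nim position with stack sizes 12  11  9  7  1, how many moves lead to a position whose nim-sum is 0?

3

Nim-sum: 12 ⊕ 11 ⊕ 9 ⊕ 7 ⊕ 1 = 8.
The overall nim-sum is X = 8. A stack of size p has a winning move iff p XOR X < p (reduce it to p XOR X).
  12: 12 XOR 8 = 4 < 12 — winning move (to 4).
  11: 11 XOR 8 = 3 < 11 — winning move (to 3).
  9: 9 XOR 8 = 1 < 9 — winning move (to 1).
  7: 7 XOR 8 = 15 ≥ 7 — no move.
  1: 1 XOR 8 = 9 ≥ 1 — no move.
That gives 3 winning moves.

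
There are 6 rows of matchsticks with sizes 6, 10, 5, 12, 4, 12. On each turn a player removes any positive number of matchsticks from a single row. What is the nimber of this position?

13

Compute the nim-sum pairwise:
6 ^ 10 = 12
12 ^ 5 = 9
9 ^ 12 = 5
5 ^ 4 = 1
1 ^ 12 = 13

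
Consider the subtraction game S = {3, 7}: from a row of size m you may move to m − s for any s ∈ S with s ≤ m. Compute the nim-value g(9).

1

Compute g(0), g(1), … for moves {3, 7}:
k:     0  1  2  3  4  5  6  7  8  9
g(k):  0  0  0  1  1  1  0  2  2  1
So g(9) = 1.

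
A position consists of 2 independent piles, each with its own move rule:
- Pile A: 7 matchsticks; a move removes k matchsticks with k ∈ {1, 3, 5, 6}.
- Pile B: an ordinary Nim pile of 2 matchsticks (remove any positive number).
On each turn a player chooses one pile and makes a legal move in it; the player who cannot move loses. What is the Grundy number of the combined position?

Build the Grundy sequence for pile A with g(k) = mex{g(k−s) : s ∈ {1, 3, 5, 6}, s ≤ k}:
k:     0  1  2  3  4  5  6  7
g(k):  0  1  0  1  0  1  2  3
So g(7) = 3.
Pile B is a plain Nim pile of size 2, so its Grundy value is 2.
The value of a disjunctive sum is the nim-sum of the parts.
Combined value = 3 ⊕ 2 = 1.

1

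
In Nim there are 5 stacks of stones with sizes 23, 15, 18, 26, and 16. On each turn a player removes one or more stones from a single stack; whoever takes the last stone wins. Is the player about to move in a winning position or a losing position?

Nim-sum: 23 ^ 15 ^ 18 ^ 26 ^ 16 = 0.
The nim-sum is 0, so this is a P-position: the player to move is in a losing position under optimal play.

Losing position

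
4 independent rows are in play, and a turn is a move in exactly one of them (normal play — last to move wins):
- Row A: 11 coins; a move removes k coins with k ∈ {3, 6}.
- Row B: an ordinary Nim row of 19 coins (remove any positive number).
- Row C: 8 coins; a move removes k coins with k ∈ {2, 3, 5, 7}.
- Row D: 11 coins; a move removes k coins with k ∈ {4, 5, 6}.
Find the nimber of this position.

23

For row A, compute g(0), g(1), … with moves {3, 6}:
k:     0  1  2  3  4  5  6  7  8  9 10 11
g(k):  0  0  0  1  1  1  2  2  2  0  0  0
So g(11) = 0.
Row B is a plain Nim row of size 19, so its Grundy value is 19.
Grundy values for row C (subtraction set {2, 3, 5, 7}):
g(0) = mex{} = 0
g(1) = mex{} = 0
g(2) = mex{0} = 1
g(3) = mex{0} = 1
g(4) = mex{0,1} = 2
g(5) = mex{0,1} = 2
g(6) = mex{0,1,2} = 3
g(7) = mex{0,1,2} = 3
g(8) = mex{0,1,2,3} = 4
So g(8) = 4.
Grundy values for row D (subtraction set {4, 5, 6}):
g(0) = mex{} = 0
g(1) = mex{} = 0
g(2) = mex{} = 0
g(3) = mex{} = 0
g(4) = mex{0} = 1
g(5) = mex{0} = 1
g(6) = mex{0} = 1
g(7) = mex{0} = 1
g(8) = mex{0,1} = 2
g(9) = mex{0,1} = 2
g(10) = mex{1} = 0
g(11) = mex{1} = 0
So g(11) = 0.
The value of a disjunctive sum is the nim-sum of the parts.
Combined value = 0 ⊕ 19 ⊕ 4 ⊕ 0 = 23.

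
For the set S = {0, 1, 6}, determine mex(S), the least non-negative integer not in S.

2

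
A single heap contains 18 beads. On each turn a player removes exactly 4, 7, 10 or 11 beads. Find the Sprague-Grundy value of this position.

Build the Grundy sequence with g(k) = mex{g(k−s) : s ∈ {4, 7, 10, 11}, s ≤ k}:
k:     0  1  2  3  4  5  6  7  8  9 10 11 12 13 14 15 16 17 18
g(k):  0  0  0  0  1  1  1  1  2  2  2  2  3  3  3  0  0  0  0
So g(18) = 0.

0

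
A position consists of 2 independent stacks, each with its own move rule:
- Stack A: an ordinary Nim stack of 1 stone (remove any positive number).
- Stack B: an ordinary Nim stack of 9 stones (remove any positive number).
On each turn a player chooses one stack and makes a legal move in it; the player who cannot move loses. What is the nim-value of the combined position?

8

Stack A is a plain Nim stack of size 1, so its Grundy value is 1.
Stack B is a plain Nim stack of size 9, so its Grundy value is 9.
By the Sprague-Grundy theorem, the Grundy value of a sum of independent games is the XOR of the component values.
Combined value = 1 ⊕ 9 = 8.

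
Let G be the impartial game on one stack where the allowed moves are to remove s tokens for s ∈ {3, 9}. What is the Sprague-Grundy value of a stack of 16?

1

Build the Grundy sequence with g(k) = mex{g(k−s) : s ∈ {3, 9}, s ≤ k}:
k:     0  1  2  3  4  5  6  7  8  9 10 11 12 13 14 15 16
g(k):  0  0  0  1  1  1  0  0  0  1  1  1  0  0  0  1  1
So g(16) = 1.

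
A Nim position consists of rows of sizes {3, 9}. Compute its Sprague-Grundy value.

Compute the nim-sum pairwise:
3 ⊕ 9 = 10

10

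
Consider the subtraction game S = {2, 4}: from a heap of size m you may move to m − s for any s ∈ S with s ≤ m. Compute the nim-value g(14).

1

Grundy values for subtraction set {2, 4}:
g(0) = mex{} = 0
g(1) = mex{} = 0
g(2) = mex{0} = 1
g(3) = mex{0} = 1
g(4) = mex{0,1} = 2
g(5) = mex{0,1} = 2
g(6) = mex{1,2} = 0
g(7) = mex{1,2} = 0
g(8) = mex{0,2} = 1
g(9) = mex{0,2} = 1
g(10) = mex{0,1} = 2
g(11) = mex{0,1} = 2
g(12) = mex{1,2} = 0
g(13) = mex{1,2} = 0
g(14) = mex{0,2} = 1
So g(14) = 1.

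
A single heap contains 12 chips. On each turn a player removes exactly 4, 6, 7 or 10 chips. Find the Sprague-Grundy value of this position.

Compute g(0), g(1), … for moves {4, 6, 7, 10}:
k:     0  1  2  3  4  5  6  7  8  9 10 11 12
g(k):  0  0  0  0  1  1  1  1  2  2  2  2  3
So g(12) = 3.

3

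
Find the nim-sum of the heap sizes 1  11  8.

2

Nim-sum: 1 XOR 11 XOR 8 = 2.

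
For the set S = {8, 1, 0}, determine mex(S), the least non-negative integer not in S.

The values 0, 1 are all present; 2 is the first non-negative integer missing from the set.

2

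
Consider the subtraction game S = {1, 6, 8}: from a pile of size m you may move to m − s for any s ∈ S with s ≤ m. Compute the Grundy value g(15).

1

Build the Grundy sequence with g(k) = mex{g(k−s) : s ∈ {1, 6, 8}, s ≤ k}:
k:     0  1  2  3  4  5  6  7  8  9 10 11 12 13 14 15
g(k):  0  1  0  1  0  1  2  0  1  0  1  0  1  2  0  1
So g(15) = 1.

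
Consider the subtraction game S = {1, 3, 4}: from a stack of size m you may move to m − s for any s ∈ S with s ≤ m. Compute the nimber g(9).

0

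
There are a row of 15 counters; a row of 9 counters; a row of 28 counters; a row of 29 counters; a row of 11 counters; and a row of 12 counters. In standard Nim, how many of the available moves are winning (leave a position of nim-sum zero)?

Nim-sum: 15 XOR 9 XOR 28 XOR 29 XOR 11 XOR 12 = 0.
The nim-sum is already 0, so every move leaves a nonzero nim-sum — there are no winning moves.

0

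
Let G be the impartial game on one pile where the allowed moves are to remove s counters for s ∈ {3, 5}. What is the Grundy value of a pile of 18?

0

Grundy values for subtraction set {3, 5}:
k:     0  1  2  3  4  5  6  7  8  9 10 11 12 13 14 15 16 17 18
g(k):  0  0  0  1  1  1  2  2  0  0  0  1  1  1  2  2  0  0  0
So g(18) = 0.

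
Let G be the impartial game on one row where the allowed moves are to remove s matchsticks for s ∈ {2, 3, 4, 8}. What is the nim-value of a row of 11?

2

Build the Grundy sequence with g(k) = mex{g(k−s) : s ∈ {2, 3, 4, 8}, s ≤ k}:
g(0) = mex{} = 0
g(1) = mex{} = 0
g(2) = mex{0} = 1
g(3) = mex{0} = 1
g(4) = mex{0,1} = 2
g(5) = mex{0,1} = 2
g(6) = mex{1,2} = 0
g(7) = mex{1,2} = 0
g(8) = mex{0,2} = 1
g(9) = mex{0,2} = 1
g(10) = mex{0,1} = 2
g(11) = mex{0,1} = 2
So g(11) = 2.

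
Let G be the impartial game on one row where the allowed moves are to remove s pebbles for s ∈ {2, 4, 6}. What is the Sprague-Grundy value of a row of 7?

Grundy values for subtraction set {2, 4, 6}:
g(0) = mex{} = 0
g(1) = mex{} = 0
g(2) = mex{0} = 1
g(3) = mex{0} = 1
g(4) = mex{0,1} = 2
g(5) = mex{0,1} = 2
g(6) = mex{0,1,2} = 3
g(7) = mex{0,1,2} = 3
So g(7) = 3.

3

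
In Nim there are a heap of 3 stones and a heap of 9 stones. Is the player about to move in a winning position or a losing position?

Winning position

Compute the nim-sum pairwise:
3 ^ 9 = 10
The nim-sum is 10 ≠ 0, so this is an N-position: the player to move can win.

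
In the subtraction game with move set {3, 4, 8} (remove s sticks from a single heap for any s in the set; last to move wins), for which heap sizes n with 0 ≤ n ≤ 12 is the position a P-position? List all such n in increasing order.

0, 1, 2, 7, 12

Grundy values for subtraction set {3, 4, 8}:
g(0) = mex{} = 0
g(1) = mex{} = 0
g(2) = mex{} = 0
g(3) = mex{0} = 1
g(4) = mex{0} = 1
g(5) = mex{0} = 1
g(6) = mex{0,1} = 2
g(7) = mex{1} = 0
g(8) = mex{0,1} = 2
g(9) = mex{0,1,2} = 3
g(10) = mex{0,2} = 1
g(11) = mex{0,1,2} = 3
g(12) = mex{1,2,3} = 0
The P-positions (g = 0) in 0..12 are 0, 1, 2, 7, 12.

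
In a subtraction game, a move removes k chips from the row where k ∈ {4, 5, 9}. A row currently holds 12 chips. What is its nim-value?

Grundy values for subtraction set {4, 5, 9}:
g(0) = mex{} = 0
g(1) = mex{} = 0
g(2) = mex{} = 0
g(3) = mex{} = 0
g(4) = mex{0} = 1
g(5) = mex{0} = 1
g(6) = mex{0} = 1
g(7) = mex{0} = 1
g(8) = mex{0,1} = 2
g(9) = mex{0,1} = 2
g(10) = mex{0,1} = 2
g(11) = mex{0,1} = 2
g(12) = mex{0,1,2} = 3
So g(12) = 3.

3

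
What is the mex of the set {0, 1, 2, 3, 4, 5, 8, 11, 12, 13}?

6

The values 0, 1, 2, 3, 4, 5 are all present; 6 is the first non-negative integer missing from the set.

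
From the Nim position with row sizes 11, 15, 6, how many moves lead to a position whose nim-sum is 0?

Nim-sum: 11 ⊕ 15 ⊕ 6 = 2.
The overall nim-sum is X = 2. A row of size p has a winning move iff p XOR X < p (reduce it to p XOR X).
  11: 11 XOR 2 = 9 < 11 — winning move (to 9).
  15: 15 XOR 2 = 13 < 15 — winning move (to 13).
  6: 6 XOR 2 = 4 < 6 — winning move (to 4).
That gives 3 winning moves.

3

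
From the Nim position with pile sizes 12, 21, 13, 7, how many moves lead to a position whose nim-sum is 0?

Write each in binary and XOR column by column:
  01100  (12)
  10101  (21)
  01101  (13)
  00111  (7)
  -----
  10011  (19)
The overall nim-sum is X = 19. A pile of size p has a winning move iff p XOR X < p (reduce it to p XOR X).
  12: 12 XOR 19 = 31 ≥ 12 — no move.
  21: 21 XOR 19 = 6 < 21 — winning move (to 6).
  13: 13 XOR 19 = 30 ≥ 13 — no move.
  7: 7 XOR 19 = 20 ≥ 7 — no move.
That gives 1 winning move.

1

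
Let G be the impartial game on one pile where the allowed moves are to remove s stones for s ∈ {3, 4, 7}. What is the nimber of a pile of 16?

Compute g(0), g(1), … for moves {3, 4, 7}:
k:     0  1  2  3  4  5  6  7  8  9 10 11 12 13 14 15 16
g(k):  0  0  0  1  1  1  2  2  2  3  0  0  0  1  1  1  2
So g(16) = 2.

2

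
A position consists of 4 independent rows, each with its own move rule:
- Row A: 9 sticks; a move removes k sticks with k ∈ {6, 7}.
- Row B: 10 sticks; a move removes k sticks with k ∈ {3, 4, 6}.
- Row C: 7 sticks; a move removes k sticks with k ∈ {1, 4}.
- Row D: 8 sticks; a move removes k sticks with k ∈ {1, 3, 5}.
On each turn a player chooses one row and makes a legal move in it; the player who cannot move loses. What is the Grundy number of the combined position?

Build the Grundy sequence for row A with g(k) = mex{g(k−s) : s ∈ {6, 7}, s ≤ k}:
k:     0  1  2  3  4  5  6  7  8  9
g(k):  0  0  0  0  0  0  1  1  1  1
So g(9) = 1.
Build the Grundy sequence for row B with g(k) = mex{g(k−s) : s ∈ {3, 4, 6}, s ≤ k}:
k:     0  1  2  3  4  5  6  7  8  9 10
g(k):  0  0  0  1  1  1  2  2  2  0  0
So g(10) = 0.
For row C, compute g(0), g(1), … with moves {1, 4}:
g(0) = mex{} = 0
g(1) = mex{0} = 1
g(2) = mex{1} = 0
g(3) = mex{0} = 1
g(4) = mex{0,1} = 2
g(5) = mex{1,2} = 0
g(6) = mex{0} = 1
g(7) = mex{1} = 0
So g(7) = 0.
Grundy values for row D (subtraction set {1, 3, 5}):
k:     0  1  2  3  4  5  6  7  8
g(k):  0  1  0  1  0  1  0  1  0
So g(8) = 0.
The value of a disjunctive sum is the nim-sum of the parts.
Combined value = 1 ⊕ 0 ⊕ 0 ⊕ 0 = 1.

1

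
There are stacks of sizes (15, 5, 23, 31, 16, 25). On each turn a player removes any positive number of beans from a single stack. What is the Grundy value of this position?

In binary:
  01111  (15)
  00101  (5)
  10111  (23)
  11111  (31)
  10000  (16)
  11001  (25)
  -----
  01011  (11)

11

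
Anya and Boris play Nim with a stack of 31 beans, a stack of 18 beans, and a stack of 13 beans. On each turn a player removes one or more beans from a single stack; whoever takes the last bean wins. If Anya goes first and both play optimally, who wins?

Nim-sum: 31 XOR 18 XOR 13 = 0.
The nim-sum is 0, so this is a P-position: the player to move is in a losing position under optimal play; Anya is about to move from it and so loses — Boris wins.

Boris wins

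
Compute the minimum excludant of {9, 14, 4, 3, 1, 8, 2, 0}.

5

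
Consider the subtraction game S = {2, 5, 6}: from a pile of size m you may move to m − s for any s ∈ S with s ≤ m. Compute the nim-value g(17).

Grundy values for subtraction set {2, 5, 6}:
k:     0  1  2  3  4  5  6  7  8  9 10 11 12 13 14 15 16 17
g(k):  0  0  1  1  0  2  1  3  0  2  1  0  0  1  1  0  2  1
So g(17) = 1.

1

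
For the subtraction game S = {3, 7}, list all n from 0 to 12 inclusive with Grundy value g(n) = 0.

0, 1, 2, 6, 10, 11, 12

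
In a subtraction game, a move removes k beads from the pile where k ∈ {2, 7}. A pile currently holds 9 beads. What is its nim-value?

0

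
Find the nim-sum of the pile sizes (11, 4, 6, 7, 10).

4

Write each in binary and XOR column by column:
  1011  (11)
  0100  (4)
  0110  (6)
  0111  (7)
  1010  (10)
  ----
  0100  (4)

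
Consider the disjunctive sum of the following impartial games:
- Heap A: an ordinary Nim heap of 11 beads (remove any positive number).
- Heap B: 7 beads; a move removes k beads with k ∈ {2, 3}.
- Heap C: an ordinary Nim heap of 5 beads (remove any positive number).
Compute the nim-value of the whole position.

15

Heap A is a plain Nim heap of size 11, so its Grundy value is 11.
For heap B, compute g(0), g(1), … with moves {2, 3}:
k:     0  1  2  3  4  5  6  7
g(k):  0  0  1  1  2  0  0  1
So g(7) = 1.
Heap C is a plain Nim heap of size 5, so its Grundy value is 5.
The value of a disjunctive sum is the nim-sum of the parts.
Combined value = 11 ⊕ 1 ⊕ 5 = 15.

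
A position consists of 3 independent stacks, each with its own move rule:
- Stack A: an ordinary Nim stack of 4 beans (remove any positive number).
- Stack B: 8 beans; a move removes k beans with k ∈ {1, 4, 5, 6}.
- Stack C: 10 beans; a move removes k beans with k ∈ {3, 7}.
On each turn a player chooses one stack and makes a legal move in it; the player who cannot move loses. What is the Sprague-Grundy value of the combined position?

Stack A is a plain Nim stack of size 4, so its Grundy value is 4.
Build the Grundy sequence for stack B with g(k) = mex{g(k−s) : s ∈ {1, 4, 5, 6}, s ≤ k}:
g(0) = mex{} = 0
g(1) = mex{0} = 1
g(2) = mex{1} = 0
g(3) = mex{0} = 1
g(4) = mex{0,1} = 2
g(5) = mex{0,1,2} = 3
g(6) = mex{0,1,3} = 2
g(7) = mex{0,1,2} = 3
g(8) = mex{0,1,2,3} = 4
So g(8) = 4.
Build the Grundy sequence for stack C with g(k) = mex{g(k−s) : s ∈ {3, 7}, s ≤ k}:
g(0) = mex{} = 0
g(1) = mex{} = 0
g(2) = mex{} = 0
g(3) = mex{0} = 1
g(4) = mex{0} = 1
g(5) = mex{0} = 1
g(6) = mex{1} = 0
g(7) = mex{0,1} = 2
g(8) = mex{0,1} = 2
g(9) = mex{0} = 1
g(10) = mex{1,2} = 0
So g(10) = 0.
The value of a disjunctive sum is the nim-sum of the parts.
Combined value = 4 XOR 4 XOR 0 = 0.

0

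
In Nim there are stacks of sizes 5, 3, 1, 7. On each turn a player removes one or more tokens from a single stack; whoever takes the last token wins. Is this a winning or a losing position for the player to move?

Nim-sum: 5 ^ 3 ^ 1 ^ 7 = 0.
The nim-sum is 0, so this is a P-position: the player to move is in a losing position under optimal play.

Losing position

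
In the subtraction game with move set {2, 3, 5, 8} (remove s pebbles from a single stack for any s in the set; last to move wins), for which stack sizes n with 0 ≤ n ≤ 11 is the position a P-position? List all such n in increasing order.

Build the Grundy sequence with g(k) = mex{g(k−s) : s ∈ {2, 3, 5, 8}, s ≤ k}:
k:     0  1  2  3  4  5  6  7  8  9 10 11
g(k):  0  0  1  1  2  2  3  0  4  1  3  0
The P-positions (g = 0) in 0..11 are 0, 1, 7, 11.

0, 1, 7, 11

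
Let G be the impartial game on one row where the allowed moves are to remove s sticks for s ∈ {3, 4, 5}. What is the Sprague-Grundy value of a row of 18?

Build the Grundy sequence with g(k) = mex{g(k−s) : s ∈ {3, 4, 5}, s ≤ k}:
k:     0  1  2  3  4  5  6  7  8  9 10 11 12 13 14 15 16 17 18
g(k):  0  0  0  1  1  1  2  2  0  0  0  1  1  1  2  2  0  0  0
So g(18) = 0.

0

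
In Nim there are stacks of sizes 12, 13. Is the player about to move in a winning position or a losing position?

Bitwise XOR of the heap sizes:
  1100  (12)
  1101  (13)
  ----
  0001  (1)
The nim-sum is 1 ≠ 0, so this is an N-position: the player to move can win.

Winning position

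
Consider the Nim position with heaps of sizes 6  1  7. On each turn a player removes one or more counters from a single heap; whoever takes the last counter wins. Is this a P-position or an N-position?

P-position

Compute the nim-sum pairwise:
6 ⊕ 1 = 7
7 ⊕ 7 = 0
The nim-sum is 0, so this is a P-position: the player to move is in a losing position under optimal play.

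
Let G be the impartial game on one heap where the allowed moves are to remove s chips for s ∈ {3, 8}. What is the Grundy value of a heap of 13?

Build the Grundy sequence with g(k) = mex{g(k−s) : s ∈ {3, 8}, s ≤ k}:
k:     0  1  2  3  4  5  6  7  8  9 10 11 12 13
g(k):  0  0  0  1  1  1  0  0  2  1  1  0  0  0
So g(13) = 0.

0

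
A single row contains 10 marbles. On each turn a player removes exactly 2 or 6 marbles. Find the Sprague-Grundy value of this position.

1

Build the Grundy sequence with g(k) = mex{g(k−s) : s ∈ {2, 6}, s ≤ k}:
g(0) = mex{} = 0
g(1) = mex{} = 0
g(2) = mex{0} = 1
g(3) = mex{0} = 1
g(4) = mex{1} = 0
g(5) = mex{1} = 0
g(6) = mex{0} = 1
g(7) = mex{0} = 1
g(8) = mex{1} = 0
g(9) = mex{1} = 0
g(10) = mex{0} = 1
So g(10) = 1.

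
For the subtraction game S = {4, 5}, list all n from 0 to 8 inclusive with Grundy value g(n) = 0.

0, 1, 2, 3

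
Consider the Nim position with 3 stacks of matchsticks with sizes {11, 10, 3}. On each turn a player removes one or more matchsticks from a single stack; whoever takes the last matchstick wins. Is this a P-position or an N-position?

N-position

Nim-sum: 11 XOR 10 XOR 3 = 2.
The nim-sum is 2 ≠ 0, so this is an N-position: the player to move can win.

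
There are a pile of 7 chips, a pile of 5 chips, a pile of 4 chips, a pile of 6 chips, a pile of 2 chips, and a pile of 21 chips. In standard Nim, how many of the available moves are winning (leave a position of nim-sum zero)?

Bitwise XOR of the heap sizes:
  00111  (7)
  00101  (5)
  00100  (4)
  00110  (6)
  00010  (2)
  10101  (21)
  -----
  10111  (23)
The overall nim-sum is X = 23. A pile of size p has a winning move iff p XOR X < p (reduce it to p XOR X).
  7: 7 XOR 23 = 16 ≥ 7 — no move.
  5: 5 XOR 23 = 18 ≥ 5 — no move.
  4: 4 XOR 23 = 19 ≥ 4 — no move.
  6: 6 XOR 23 = 17 ≥ 6 — no move.
  2: 2 XOR 23 = 21 ≥ 2 — no move.
  21: 21 XOR 23 = 2 < 21 — winning move (to 2).
That gives 1 winning move.

1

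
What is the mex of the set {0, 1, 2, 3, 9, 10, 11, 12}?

The values 0, 1, 2, 3 are all present; 4 is the first non-negative integer missing from the set.

4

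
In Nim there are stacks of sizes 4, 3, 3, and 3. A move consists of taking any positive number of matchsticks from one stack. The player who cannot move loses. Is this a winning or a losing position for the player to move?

Nim-sum: 4 XOR 3 XOR 3 XOR 3 = 7.
The nim-sum is 7 ≠ 0, so this is an N-position: the player to move can win.

Winning position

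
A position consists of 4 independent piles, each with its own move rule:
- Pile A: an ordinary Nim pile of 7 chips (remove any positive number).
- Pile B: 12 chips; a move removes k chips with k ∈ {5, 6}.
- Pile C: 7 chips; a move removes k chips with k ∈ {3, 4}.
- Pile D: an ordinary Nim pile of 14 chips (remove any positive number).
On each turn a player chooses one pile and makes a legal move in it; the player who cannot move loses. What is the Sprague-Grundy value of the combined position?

9

Pile A is a plain Nim pile of size 7, so its Grundy value is 7.
Build the Grundy sequence for pile B with g(k) = mex{g(k−s) : s ∈ {5, 6}, s ≤ k}:
k:     0  1  2  3  4  5  6  7  8  9 10 11 12
g(k):  0  0  0  0  0  1  1  1  1  1  2  0  0
So g(12) = 0.
Build the Grundy sequence for pile C with g(k) = mex{g(k−s) : s ∈ {3, 4}, s ≤ k}:
g(0) = mex{} = 0
g(1) = mex{} = 0
g(2) = mex{} = 0
g(3) = mex{0} = 1
g(4) = mex{0} = 1
g(5) = mex{0} = 1
g(6) = mex{0,1} = 2
g(7) = mex{1} = 0
So g(7) = 0.
Pile D is a plain Nim pile of size 14, so its Grundy value is 14.
By the Sprague-Grundy theorem, the Grundy value of a sum of independent games is the XOR of the component values.
Combined value = 7 ⊕ 0 ⊕ 0 ⊕ 14 = 9.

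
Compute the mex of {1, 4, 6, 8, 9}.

0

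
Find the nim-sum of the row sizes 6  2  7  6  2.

Nim-sum: 6 ⊕ 2 ⊕ 7 ⊕ 6 ⊕ 2 = 7.

7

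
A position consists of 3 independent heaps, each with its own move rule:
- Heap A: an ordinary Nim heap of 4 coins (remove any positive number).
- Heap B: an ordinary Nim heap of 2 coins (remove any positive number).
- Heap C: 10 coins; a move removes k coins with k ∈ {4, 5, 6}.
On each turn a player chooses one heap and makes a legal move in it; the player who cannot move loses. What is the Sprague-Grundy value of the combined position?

6

Heap A is a plain Nim heap of size 4, so its Grundy value is 4.
Heap B is a plain Nim heap of size 2, so its Grundy value is 2.
Build the Grundy sequence for heap C with g(k) = mex{g(k−s) : s ∈ {4, 5, 6}, s ≤ k}:
k:     0  1  2  3  4  5  6  7  8  9 10
g(k):  0  0  0  0  1  1  1  1  2  2  0
So g(10) = 0.
By the Sprague-Grundy theorem, the Grundy value of a sum of independent games is the XOR of the component values.
Combined value = 4 ⊕ 2 ⊕ 0 = 6.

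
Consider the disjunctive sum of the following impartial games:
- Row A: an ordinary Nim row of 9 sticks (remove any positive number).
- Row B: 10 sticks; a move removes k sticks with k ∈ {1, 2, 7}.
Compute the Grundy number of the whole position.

8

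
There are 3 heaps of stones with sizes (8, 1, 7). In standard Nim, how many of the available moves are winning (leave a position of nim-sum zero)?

Compute the nim-sum pairwise:
8 ^ 1 = 9
9 ^ 7 = 14
The overall nim-sum is X = 14. A heap of size p has a winning move iff p XOR X < p (reduce it to p XOR X).
  8: 8 XOR 14 = 6 < 8 — winning move (to 6).
  1: 1 XOR 14 = 15 ≥ 1 — no move.
  7: 7 XOR 14 = 9 ≥ 7 — no move.
That gives 1 winning move.

1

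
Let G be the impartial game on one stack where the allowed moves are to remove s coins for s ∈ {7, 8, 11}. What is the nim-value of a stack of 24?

0

Grundy values for subtraction set {7, 8, 11}:
k:     0  1  2  3  4  5  6  7  8  9 10 11 12 13 14 15 16 17 18 19 20 21 22 23 24
g(k):  0  0  0  0  0  0  0  1  1  1  1  1  1  1  2  2  2  2  0  0  0  0  0  0  0
So g(24) = 0.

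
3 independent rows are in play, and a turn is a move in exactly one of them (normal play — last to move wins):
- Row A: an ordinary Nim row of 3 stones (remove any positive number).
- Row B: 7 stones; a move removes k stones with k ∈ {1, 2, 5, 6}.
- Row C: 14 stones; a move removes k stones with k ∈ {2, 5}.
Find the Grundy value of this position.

Row A is a plain Nim row of size 3, so its Grundy value is 3.
For row B, compute g(0), g(1), … with moves {1, 2, 5, 6}:
k:     0  1  2  3  4  5  6  7
g(k):  0  1  2  0  1  2  3  0
So g(7) = 0.
Grundy values for row C (subtraction set {2, 5}):
g(0) = mex{} = 0
g(1) = mex{} = 0
g(2) = mex{0} = 1
g(3) = mex{0} = 1
g(4) = mex{1} = 0
g(5) = mex{0,1} = 2
g(6) = mex{0} = 1
g(7) = mex{1,2} = 0
g(8) = mex{1} = 0
g(9) = mex{0} = 1
g(10) = mex{0,2} = 1
g(11) = mex{1} = 0
g(12) = mex{0,1} = 2
g(13) = mex{0} = 1
g(14) = mex{1,2} = 0
So g(14) = 0.
The value of a disjunctive sum is the nim-sum of the parts.
Combined value = 3 XOR 0 XOR 0 = 3.

3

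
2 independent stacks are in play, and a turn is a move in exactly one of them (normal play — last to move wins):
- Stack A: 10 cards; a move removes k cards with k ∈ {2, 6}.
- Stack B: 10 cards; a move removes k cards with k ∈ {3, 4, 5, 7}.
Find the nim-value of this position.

1

Grundy values for stack A (subtraction set {2, 6}):
k:     0  1  2  3  4  5  6  7  8  9 10
g(k):  0  0  1  1  0  0  1  1  0  0  1
So g(10) = 1.
Grundy values for stack B (subtraction set {3, 4, 5, 7}):
k:     0  1  2  3  4  5  6  7  8  9 10
g(k):  0  0  0  1  1  1  2  2  2  3  0
So g(10) = 0.
By the Sprague-Grundy theorem, the Grundy value of a sum of independent games is the XOR of the component values.
Combined value = 1 XOR 0 = 1.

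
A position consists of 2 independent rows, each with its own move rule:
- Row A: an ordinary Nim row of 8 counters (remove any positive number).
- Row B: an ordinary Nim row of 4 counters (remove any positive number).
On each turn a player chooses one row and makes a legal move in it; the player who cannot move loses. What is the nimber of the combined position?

12

Row A is a plain Nim row of size 8, so its Grundy value is 8.
Row B is a plain Nim row of size 4, so its Grundy value is 4.
By the Sprague-Grundy theorem, the Grundy value of a sum of independent games is the XOR of the component values.
Combined value = 8 XOR 4 = 12.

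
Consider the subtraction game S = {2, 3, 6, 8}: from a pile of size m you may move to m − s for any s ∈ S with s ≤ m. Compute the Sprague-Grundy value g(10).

Grundy values for subtraction set {2, 3, 6, 8}:
k:     0  1  2  3  4  5  6  7  8  9 10
g(k):  0  0  1  1  2  0  3  1  2  2  0
So g(10) = 0.

0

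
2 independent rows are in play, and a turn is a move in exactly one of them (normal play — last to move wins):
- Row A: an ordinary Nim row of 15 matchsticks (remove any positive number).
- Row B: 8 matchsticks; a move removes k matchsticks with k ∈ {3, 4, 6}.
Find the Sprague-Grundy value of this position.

Row A is a plain Nim row of size 15, so its Grundy value is 15.
Grundy values for row B (subtraction set {3, 4, 6}):
g(0) = mex{} = 0
g(1) = mex{} = 0
g(2) = mex{} = 0
g(3) = mex{0} = 1
g(4) = mex{0} = 1
g(5) = mex{0} = 1
g(6) = mex{0,1} = 2
g(7) = mex{0,1} = 2
g(8) = mex{0,1} = 2
So g(8) = 2.
By the Sprague-Grundy theorem, the Grundy value of a sum of independent games is the XOR of the component values.
Combined value = 15 XOR 2 = 13.

13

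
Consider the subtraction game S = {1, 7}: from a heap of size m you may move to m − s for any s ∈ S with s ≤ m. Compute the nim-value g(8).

0

Build the Grundy sequence with g(k) = mex{g(k−s) : s ∈ {1, 7}, s ≤ k}:
k:     0  1  2  3  4  5  6  7  8
g(k):  0  1  0  1  0  1  0  1  0
So g(8) = 0.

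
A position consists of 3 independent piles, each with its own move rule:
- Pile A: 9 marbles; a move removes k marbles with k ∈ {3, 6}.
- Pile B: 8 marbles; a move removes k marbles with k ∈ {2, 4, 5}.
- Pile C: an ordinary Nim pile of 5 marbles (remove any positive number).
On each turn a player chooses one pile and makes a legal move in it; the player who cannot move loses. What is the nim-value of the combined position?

Grundy values for pile A (subtraction set {3, 6}):
g(0) = mex{} = 0
g(1) = mex{} = 0
g(2) = mex{} = 0
g(3) = mex{0} = 1
g(4) = mex{0} = 1
g(5) = mex{0} = 1
g(6) = mex{0,1} = 2
g(7) = mex{0,1} = 2
g(8) = mex{0,1} = 2
g(9) = mex{1,2} = 0
So g(9) = 0.
Grundy values for pile B (subtraction set {2, 4, 5}):
g(0) = mex{} = 0
g(1) = mex{} = 0
g(2) = mex{0} = 1
g(3) = mex{0} = 1
g(4) = mex{0,1} = 2
g(5) = mex{0,1} = 2
g(6) = mex{0,1,2} = 3
g(7) = mex{1,2} = 0
g(8) = mex{1,2,3} = 0
So g(8) = 0.
Pile C is a plain Nim pile of size 5, so its Grundy value is 5.
By the Sprague-Grundy theorem, the Grundy value of a sum of independent games is the XOR of the component values.
Combined value = 0 XOR 0 XOR 5 = 5.

5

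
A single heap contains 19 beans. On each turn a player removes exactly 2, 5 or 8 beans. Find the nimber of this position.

1

Compute g(0), g(1), … for moves {2, 5, 8}:
k:     0  1  2  3  4  5  6  7  8  9 10 11 12 13 14 15 16 17 18 19
g(k):  0  0  1  1  0  2  1  0  2  1  0  0  1  1  0  2  1  0  2  1
So g(19) = 1.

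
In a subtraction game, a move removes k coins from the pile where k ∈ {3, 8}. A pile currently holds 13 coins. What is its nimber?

Grundy values for subtraction set {3, 8}:
k:     0  1  2  3  4  5  6  7  8  9 10 11 12 13
g(k):  0  0  0  1  1  1  0  0  2  1  1  0  0  0
So g(13) = 0.

0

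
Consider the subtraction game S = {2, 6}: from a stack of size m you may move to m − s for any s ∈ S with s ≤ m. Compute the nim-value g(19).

Compute g(0), g(1), … for moves {2, 6}:
k:     0  1  2  3  4  5  6  7  8  9 10 11 12 13 14 15 16 17 18 19
g(k):  0  0  1  1  0  0  1  1  0  0  1  1  0  0  1  1  0  0  1  1
So g(19) = 1.

1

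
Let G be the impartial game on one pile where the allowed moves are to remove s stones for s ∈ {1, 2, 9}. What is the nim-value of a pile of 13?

0

Compute g(0), g(1), … for moves {1, 2, 9}:
g(0) = mex{} = 0
g(1) = mex{0} = 1
g(2) = mex{0,1} = 2
g(3) = mex{1,2} = 0
g(4) = mex{0,2} = 1
g(5) = mex{0,1} = 2
g(6) = mex{1,2} = 0
g(7) = mex{0,2} = 1
g(8) = mex{0,1} = 2
g(9) = mex{0,1,2} = 3
g(10) = mex{1,2,3} = 0
g(11) = mex{0,2,3} = 1
g(12) = mex{0,1} = 2
g(13) = mex{1,2} = 0
So g(13) = 0.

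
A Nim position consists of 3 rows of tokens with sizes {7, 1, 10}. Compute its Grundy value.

12

Compute the nim-sum pairwise:
7 ^ 1 = 6
6 ^ 10 = 12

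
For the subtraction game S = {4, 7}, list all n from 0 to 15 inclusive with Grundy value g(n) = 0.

Grundy values for subtraction set {4, 7}:
k:     0  1  2  3  4  5  6  7  8  9 10 11 12 13 14 15
g(k):  0  0  0  0  1  1  1  1  2  2  2  0  0  0  0  1
The P-positions (g = 0) in 0..15 are 0, 1, 2, 3, 11, 12, 13, 14.

0, 1, 2, 3, 11, 12, 13, 14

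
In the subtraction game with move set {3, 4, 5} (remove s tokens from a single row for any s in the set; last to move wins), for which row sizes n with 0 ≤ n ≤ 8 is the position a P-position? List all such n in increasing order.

0, 1, 2, 8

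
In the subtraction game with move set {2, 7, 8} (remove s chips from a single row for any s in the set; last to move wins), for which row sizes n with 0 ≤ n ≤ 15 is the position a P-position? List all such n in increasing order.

Compute g(0), g(1), … for moves {2, 7, 8}:
k:     0  1  2  3  4  5  6  7  8  9 10 11 12 13 14 15
g(k):  0  0  1  1  0  0  1  1  2  2  0  3  1  2  0  0
The P-positions (g = 0) in 0..15 are 0, 1, 4, 5, 10, 14, 15.

0, 1, 4, 5, 10, 14, 15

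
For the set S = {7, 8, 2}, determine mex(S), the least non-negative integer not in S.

0

0 is not in the set, so the mex is 0.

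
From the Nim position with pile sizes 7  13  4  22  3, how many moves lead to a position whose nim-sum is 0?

1

Nim-sum: 7 ^ 13 ^ 4 ^ 22 ^ 3 = 27.
The overall nim-sum is X = 27. A pile of size p has a winning move iff p XOR X < p (reduce it to p XOR X).
  7: 7 XOR 27 = 28 ≥ 7 — no move.
  13: 13 XOR 27 = 22 ≥ 13 — no move.
  4: 4 XOR 27 = 31 ≥ 4 — no move.
  22: 22 XOR 27 = 13 < 22 — winning move (to 13).
  3: 3 XOR 27 = 24 ≥ 3 — no move.
That gives 1 winning move.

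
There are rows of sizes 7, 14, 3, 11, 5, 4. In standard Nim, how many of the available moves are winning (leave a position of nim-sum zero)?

In binary:
  0111  (7)
  1110  (14)
  0011  (3)
  1011  (11)
  0101  (5)
  0100  (4)
  ----
  0000  (0)
The nim-sum is already 0, so every move leaves a nonzero nim-sum — there are no winning moves.

0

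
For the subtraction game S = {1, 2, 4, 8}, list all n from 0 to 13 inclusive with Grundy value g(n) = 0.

Build the Grundy sequence with g(k) = mex{g(k−s) : s ∈ {1, 2, 4, 8}, s ≤ k}:
g(0) = mex{} = 0
g(1) = mex{0} = 1
g(2) = mex{0,1} = 2
g(3) = mex{1,2} = 0
g(4) = mex{0,2} = 1
g(5) = mex{0,1} = 2
g(6) = mex{1,2} = 0
g(7) = mex{0,2} = 1
g(8) = mex{0,1} = 2
g(9) = mex{1,2} = 0
g(10) = mex{0,2} = 1
g(11) = mex{0,1} = 2
g(12) = mex{1,2} = 0
g(13) = mex{0,2} = 1
The P-positions (g = 0) in 0..13 are 0, 3, 6, 9, 12.

0, 3, 6, 9, 12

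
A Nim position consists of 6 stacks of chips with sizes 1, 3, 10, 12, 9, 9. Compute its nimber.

4

Nim-sum: 1 ^ 3 ^ 10 ^ 12 ^ 9 ^ 9 = 4.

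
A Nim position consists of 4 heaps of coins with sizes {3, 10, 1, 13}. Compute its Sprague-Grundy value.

Nim-sum: 3 ^ 10 ^ 1 ^ 13 = 5.

5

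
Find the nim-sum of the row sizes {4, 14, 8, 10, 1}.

Write each in binary and XOR column by column:
  0100  (4)
  1110  (14)
  1000  (8)
  1010  (10)
  0001  (1)
  ----
  1001  (9)

9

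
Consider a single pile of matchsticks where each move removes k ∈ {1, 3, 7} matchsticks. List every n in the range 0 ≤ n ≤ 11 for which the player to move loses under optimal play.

0, 2, 4, 6, 8, 10

Build the Grundy sequence with g(k) = mex{g(k−s) : s ∈ {1, 3, 7}, s ≤ k}:
k:     0  1  2  3  4  5  6  7  8  9 10 11
g(k):  0  1  0  1  0  1  0  1  0  1  0  1
The P-positions (g = 0) in 0..11 are 0, 2, 4, 6, 8, 10.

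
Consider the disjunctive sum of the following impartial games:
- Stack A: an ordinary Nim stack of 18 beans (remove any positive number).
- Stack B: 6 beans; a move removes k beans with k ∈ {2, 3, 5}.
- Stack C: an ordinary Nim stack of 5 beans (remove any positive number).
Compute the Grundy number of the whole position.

20

Stack A is a plain Nim stack of size 18, so its Grundy value is 18.
Grundy values for stack B (subtraction set {2, 3, 5}):
g(0) = mex{} = 0
g(1) = mex{} = 0
g(2) = mex{0} = 1
g(3) = mex{0} = 1
g(4) = mex{0,1} = 2
g(5) = mex{0,1} = 2
g(6) = mex{0,1,2} = 3
So g(6) = 3.
Stack C is a plain Nim stack of size 5, so its Grundy value is 5.
The value of a disjunctive sum is the nim-sum of the parts.
Combined value = 18 XOR 3 XOR 5 = 20.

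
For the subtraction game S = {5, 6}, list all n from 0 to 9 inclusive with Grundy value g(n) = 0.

0, 1, 2, 3, 4

Build the Grundy sequence with g(k) = mex{g(k−s) : s ∈ {5, 6}, s ≤ k}:
k:     0  1  2  3  4  5  6  7  8  9
g(k):  0  0  0  0  0  1  1  1  1  1
The P-positions (g = 0) in 0..9 are 0, 1, 2, 3, 4.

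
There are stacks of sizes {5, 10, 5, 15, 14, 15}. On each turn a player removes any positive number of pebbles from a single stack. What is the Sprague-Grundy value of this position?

4

Nim-sum: 5 XOR 10 XOR 5 XOR 15 XOR 14 XOR 15 = 4.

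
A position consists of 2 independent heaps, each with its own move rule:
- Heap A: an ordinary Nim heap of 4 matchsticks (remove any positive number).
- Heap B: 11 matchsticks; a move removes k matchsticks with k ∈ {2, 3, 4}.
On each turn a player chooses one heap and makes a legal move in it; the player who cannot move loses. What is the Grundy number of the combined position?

6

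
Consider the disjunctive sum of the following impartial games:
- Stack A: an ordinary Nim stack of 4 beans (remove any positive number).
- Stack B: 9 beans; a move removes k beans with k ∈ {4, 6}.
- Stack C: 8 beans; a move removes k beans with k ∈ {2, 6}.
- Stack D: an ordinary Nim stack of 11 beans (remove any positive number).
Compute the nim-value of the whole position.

13

Stack A is a plain Nim stack of size 4, so its Grundy value is 4.
Grundy values for stack B (subtraction set {4, 6}):
g(0) = mex{} = 0
g(1) = mex{} = 0
g(2) = mex{} = 0
g(3) = mex{} = 0
g(4) = mex{0} = 1
g(5) = mex{0} = 1
g(6) = mex{0} = 1
g(7) = mex{0} = 1
g(8) = mex{0,1} = 2
g(9) = mex{0,1} = 2
So g(9) = 2.
For stack C, compute g(0), g(1), … with moves {2, 6}:
k:     0  1  2  3  4  5  6  7  8
g(k):  0  0  1  1  0  0  1  1  0
So g(8) = 0.
Stack D is a plain Nim stack of size 11, so its Grundy value is 11.
By the Sprague-Grundy theorem, the Grundy value of a sum of independent games is the XOR of the component values.
Combined value = 4 ⊕ 2 ⊕ 0 ⊕ 11 = 13.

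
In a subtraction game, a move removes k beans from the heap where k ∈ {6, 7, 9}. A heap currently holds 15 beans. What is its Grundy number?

Grundy values for subtraction set {6, 7, 9}:
k:     0  1  2  3  4  5  6  7  8  9 10 11 12 13 14 15
g(k):  0  0  0  0  0  0  1  1  1  1  1  1  2  2  2  0
So g(15) = 0.

0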